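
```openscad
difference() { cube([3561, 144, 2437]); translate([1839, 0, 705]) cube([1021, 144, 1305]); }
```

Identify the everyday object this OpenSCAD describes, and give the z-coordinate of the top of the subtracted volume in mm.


A wall with a window opening. The window head height is 2010 mm.

A wall with a rectangular opening subtracted — a window. Sill at z = 705, opening 1305 mm tall, so the head is at 705 + 1305 = 2010 mm.


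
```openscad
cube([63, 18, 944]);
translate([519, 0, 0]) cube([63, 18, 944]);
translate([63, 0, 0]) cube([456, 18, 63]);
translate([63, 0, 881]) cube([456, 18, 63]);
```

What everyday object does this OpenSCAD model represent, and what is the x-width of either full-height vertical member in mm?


A picture frame. The border width is 63 mm.

Four thin pieces enclosing a rectangular opening — a picture frame. The two full-height stiles are 944 mm tall; the top rail sits at z = 881 and is 63 mm tall, so the border above the opening is 944 − 881 = 63 mm, matching the stile x-width.


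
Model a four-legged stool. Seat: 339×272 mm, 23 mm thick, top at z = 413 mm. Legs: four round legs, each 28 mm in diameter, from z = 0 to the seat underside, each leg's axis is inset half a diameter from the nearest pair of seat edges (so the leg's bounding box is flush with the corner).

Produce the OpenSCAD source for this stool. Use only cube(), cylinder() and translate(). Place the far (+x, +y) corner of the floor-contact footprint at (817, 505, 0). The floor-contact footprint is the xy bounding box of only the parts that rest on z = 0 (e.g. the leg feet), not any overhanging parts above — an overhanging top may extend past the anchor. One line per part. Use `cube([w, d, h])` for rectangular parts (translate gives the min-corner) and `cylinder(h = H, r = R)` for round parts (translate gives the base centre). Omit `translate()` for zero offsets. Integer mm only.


translate([478, 233, 390]) cube([339, 272, 23]);
translate([492, 247, 0]) cylinder(h = 390, r = 14);
translate([803, 247, 0]) cylinder(h = 390, r = 14);
translate([492, 491, 0]) cylinder(h = 390, r = 14);
translate([803, 491, 0]) cylinder(h = 390, r = 14);


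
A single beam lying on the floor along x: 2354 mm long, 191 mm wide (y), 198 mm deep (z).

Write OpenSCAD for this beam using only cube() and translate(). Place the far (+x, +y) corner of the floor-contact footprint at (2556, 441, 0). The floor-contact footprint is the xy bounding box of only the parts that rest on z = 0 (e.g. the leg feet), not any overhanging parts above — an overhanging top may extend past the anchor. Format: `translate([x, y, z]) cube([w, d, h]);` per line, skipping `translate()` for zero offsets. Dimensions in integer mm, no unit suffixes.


translate([202, 250, 0]) cube([2354, 191, 198]);


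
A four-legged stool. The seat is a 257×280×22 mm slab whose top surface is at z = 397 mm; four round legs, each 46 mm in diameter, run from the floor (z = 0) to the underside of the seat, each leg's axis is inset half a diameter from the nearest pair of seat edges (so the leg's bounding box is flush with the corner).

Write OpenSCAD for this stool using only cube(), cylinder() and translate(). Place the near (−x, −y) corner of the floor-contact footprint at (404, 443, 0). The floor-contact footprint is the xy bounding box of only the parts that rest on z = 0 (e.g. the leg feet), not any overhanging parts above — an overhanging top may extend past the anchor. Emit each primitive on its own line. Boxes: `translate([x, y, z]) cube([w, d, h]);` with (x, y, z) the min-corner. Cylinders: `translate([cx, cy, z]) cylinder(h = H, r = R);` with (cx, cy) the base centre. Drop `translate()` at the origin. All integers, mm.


translate([404, 443, 375]) cube([257, 280, 22]);
translate([427, 466, 0]) cylinder(h = 375, r = 23);
translate([638, 466, 0]) cylinder(h = 375, r = 23);
translate([427, 700, 0]) cylinder(h = 375, r = 23);
translate([638, 700, 0]) cylinder(h = 375, r = 23);


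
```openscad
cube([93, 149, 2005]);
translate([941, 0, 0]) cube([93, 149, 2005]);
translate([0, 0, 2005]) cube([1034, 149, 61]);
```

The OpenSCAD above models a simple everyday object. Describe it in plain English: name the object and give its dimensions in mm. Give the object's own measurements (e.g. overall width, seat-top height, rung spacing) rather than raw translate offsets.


A door frame. The clear opening is 848 mm wide and 2005 mm high. Two 93 mm wide jambs, 149 mm deep, stand either side of the opening from the floor to the top of the opening. A 61 mm thick head sits across the top of both jambs, spanning the full outside width of the frame.


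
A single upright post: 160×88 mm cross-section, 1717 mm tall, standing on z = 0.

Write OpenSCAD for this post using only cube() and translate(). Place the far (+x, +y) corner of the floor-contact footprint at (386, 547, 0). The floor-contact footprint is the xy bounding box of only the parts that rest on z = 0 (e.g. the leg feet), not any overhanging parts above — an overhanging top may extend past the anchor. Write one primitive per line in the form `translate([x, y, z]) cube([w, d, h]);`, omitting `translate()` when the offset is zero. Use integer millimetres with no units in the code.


translate([226, 459, 0]) cube([160, 88, 1717]);


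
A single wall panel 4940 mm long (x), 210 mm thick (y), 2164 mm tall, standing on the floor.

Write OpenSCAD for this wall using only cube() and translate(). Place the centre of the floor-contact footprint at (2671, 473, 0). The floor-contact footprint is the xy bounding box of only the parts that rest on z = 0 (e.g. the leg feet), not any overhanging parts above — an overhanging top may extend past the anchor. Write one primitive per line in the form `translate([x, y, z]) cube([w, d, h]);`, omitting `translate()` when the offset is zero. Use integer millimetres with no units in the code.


translate([201, 368, 0]) cube([4940, 210, 2164]);


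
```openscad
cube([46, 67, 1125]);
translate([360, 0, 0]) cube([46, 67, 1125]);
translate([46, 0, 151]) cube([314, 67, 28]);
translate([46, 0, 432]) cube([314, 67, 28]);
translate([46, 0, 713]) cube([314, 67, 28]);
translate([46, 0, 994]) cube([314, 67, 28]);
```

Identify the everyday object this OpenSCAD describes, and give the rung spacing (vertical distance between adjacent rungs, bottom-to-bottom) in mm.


A ladder. The rung spacing is 281 mm.

Two tall 46×67 posts with 4 short bars between them — a ladder. Adjacent rungs sit at z = 151 and z = 432, so the spacing is 432 − 151 = 281 mm.


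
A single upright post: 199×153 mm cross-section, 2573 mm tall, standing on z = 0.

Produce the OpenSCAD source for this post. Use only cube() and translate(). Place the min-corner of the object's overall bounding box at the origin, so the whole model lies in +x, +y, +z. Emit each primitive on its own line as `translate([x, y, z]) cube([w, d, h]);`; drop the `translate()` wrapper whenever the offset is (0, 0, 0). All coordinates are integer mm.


cube([199, 153, 2573]);


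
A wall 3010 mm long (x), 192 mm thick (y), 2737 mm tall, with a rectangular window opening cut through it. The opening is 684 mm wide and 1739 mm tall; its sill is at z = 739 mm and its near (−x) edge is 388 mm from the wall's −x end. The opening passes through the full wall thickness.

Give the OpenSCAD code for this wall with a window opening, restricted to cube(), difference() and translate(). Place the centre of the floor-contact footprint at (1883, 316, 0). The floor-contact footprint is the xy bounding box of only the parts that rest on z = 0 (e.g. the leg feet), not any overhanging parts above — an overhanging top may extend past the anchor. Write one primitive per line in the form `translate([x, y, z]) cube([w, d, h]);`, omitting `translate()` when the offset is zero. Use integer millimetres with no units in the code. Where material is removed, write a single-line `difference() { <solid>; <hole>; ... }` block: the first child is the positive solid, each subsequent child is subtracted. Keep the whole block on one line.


difference() { translate([378, 220, 0]) cube([3010, 192, 2737]); translate([766, 220, 739]) cube([684, 192, 1739]); }


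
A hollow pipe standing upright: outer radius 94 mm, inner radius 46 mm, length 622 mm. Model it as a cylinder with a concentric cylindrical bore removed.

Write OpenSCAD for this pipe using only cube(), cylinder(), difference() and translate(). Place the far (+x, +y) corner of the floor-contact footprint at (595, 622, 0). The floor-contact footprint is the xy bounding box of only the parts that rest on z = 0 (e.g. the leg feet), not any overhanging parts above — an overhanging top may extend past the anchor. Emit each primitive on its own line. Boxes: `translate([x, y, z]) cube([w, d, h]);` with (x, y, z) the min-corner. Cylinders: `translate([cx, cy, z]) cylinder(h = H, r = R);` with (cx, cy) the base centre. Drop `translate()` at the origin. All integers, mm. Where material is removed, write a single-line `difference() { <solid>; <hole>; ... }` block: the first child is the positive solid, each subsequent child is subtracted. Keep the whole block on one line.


difference() { translate([501, 528, 0]) cylinder(h = 622, r = 94); translate([501, 528, 0]) cylinder(h = 622, r = 46); }


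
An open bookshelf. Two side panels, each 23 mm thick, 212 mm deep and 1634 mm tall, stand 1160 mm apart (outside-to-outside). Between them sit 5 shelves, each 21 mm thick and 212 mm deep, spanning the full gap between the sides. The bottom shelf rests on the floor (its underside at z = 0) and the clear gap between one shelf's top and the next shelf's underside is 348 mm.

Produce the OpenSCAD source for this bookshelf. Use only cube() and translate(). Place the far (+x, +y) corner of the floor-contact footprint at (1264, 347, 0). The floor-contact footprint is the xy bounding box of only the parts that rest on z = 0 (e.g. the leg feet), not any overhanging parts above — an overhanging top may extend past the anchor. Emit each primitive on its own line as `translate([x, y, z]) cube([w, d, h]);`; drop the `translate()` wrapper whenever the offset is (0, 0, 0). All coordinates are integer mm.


translate([104, 135, 0]) cube([23, 212, 1634]);
translate([1241, 135, 0]) cube([23, 212, 1634]);
translate([127, 135, 0]) cube([1114, 212, 21]);
translate([127, 135, 369]) cube([1114, 212, 21]);
translate([127, 135, 738]) cube([1114, 212, 21]);
translate([127, 135, 1107]) cube([1114, 212, 21]);
translate([127, 135, 1476]) cube([1114, 212, 21]);


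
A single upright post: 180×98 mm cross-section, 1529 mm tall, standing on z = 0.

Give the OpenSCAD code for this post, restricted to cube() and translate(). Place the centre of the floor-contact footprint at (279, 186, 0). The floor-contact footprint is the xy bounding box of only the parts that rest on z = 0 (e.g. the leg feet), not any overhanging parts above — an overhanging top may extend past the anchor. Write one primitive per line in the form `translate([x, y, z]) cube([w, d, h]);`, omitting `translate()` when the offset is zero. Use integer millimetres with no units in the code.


translate([189, 137, 0]) cube([180, 98, 1529]);


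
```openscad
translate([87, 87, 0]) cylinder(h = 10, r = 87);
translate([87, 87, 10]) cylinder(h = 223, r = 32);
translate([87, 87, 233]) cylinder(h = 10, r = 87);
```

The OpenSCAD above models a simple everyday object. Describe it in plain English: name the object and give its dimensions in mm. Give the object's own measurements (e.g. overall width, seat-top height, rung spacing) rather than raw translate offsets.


A spool: two coaxial disc flanges of radius 87 mm and thickness 10 mm, joined by a core cylinder of radius 32 mm and height 223 mm. The lower flange rests on z = 0 and the three cylinders share a vertical axis.


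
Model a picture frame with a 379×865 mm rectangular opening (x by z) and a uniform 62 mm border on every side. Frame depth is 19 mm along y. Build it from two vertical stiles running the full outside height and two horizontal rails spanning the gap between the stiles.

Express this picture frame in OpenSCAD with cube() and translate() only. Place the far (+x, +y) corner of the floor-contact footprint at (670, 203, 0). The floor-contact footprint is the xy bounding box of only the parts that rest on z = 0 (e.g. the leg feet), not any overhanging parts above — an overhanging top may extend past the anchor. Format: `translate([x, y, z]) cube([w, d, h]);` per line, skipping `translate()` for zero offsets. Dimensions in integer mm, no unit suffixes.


translate([167, 184, 0]) cube([62, 19, 989]);
translate([608, 184, 0]) cube([62, 19, 989]);
translate([229, 184, 0]) cube([379, 19, 62]);
translate([229, 184, 927]) cube([379, 19, 62]);


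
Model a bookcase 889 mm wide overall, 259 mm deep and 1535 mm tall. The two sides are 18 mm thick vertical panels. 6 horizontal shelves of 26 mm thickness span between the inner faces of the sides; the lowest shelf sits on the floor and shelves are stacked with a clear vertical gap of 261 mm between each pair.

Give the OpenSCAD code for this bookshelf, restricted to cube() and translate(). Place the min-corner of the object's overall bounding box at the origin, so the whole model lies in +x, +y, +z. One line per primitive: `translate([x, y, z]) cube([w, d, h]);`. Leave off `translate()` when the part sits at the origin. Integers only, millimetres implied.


cube([18, 259, 1535]);
translate([871, 0, 0]) cube([18, 259, 1535]);
translate([18, 0, 0]) cube([853, 259, 26]);
translate([18, 0, 287]) cube([853, 259, 26]);
translate([18, 0, 574]) cube([853, 259, 26]);
translate([18, 0, 861]) cube([853, 259, 26]);
translate([18, 0, 1148]) cube([853, 259, 26]);
translate([18, 0, 1435]) cube([853, 259, 26]);


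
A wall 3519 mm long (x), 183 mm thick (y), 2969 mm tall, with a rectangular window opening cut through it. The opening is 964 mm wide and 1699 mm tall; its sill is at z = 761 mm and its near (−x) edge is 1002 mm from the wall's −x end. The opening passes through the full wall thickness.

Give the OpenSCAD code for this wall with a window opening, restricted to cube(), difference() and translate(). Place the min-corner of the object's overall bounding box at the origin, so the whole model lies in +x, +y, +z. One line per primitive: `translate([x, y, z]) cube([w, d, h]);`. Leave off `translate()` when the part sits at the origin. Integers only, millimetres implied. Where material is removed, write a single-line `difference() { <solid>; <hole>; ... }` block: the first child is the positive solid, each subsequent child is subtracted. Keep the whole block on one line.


difference() { cube([3519, 183, 2969]); translate([1002, 0, 761]) cube([964, 183, 1699]); }


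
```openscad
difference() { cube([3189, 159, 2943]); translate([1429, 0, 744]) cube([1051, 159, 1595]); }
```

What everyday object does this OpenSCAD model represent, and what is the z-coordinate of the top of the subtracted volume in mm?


A wall with a window opening. The window head height is 2339 mm.

A wall with a rectangular opening subtracted — a window. Sill at z = 744, opening 1595 mm tall, so the head is at 744 + 1595 = 2339 mm.


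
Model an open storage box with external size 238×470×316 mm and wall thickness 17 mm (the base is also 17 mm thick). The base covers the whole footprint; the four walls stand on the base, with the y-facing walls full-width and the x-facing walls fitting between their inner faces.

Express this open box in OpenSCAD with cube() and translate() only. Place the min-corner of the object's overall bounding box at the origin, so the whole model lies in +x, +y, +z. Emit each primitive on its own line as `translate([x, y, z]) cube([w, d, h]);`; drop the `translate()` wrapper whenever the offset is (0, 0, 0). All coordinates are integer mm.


cube([238, 470, 17]);
translate([0, 0, 17]) cube([238, 17, 299]);
translate([0, 453, 17]) cube([238, 17, 299]);
translate([0, 17, 17]) cube([17, 436, 299]);
translate([221, 17, 17]) cube([17, 436, 299]);


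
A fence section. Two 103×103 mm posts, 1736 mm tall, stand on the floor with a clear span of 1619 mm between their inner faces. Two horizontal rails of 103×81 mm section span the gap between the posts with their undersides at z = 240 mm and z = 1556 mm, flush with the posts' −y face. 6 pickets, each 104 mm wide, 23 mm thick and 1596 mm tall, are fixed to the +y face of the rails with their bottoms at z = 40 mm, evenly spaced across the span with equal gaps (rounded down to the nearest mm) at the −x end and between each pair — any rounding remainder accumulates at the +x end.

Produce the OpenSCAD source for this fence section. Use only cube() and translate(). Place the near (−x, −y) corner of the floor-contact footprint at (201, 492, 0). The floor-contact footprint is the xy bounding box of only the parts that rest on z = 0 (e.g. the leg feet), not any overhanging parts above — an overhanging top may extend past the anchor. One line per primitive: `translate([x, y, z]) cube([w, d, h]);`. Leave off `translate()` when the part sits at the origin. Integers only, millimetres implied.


translate([201, 492, 0]) cube([103, 103, 1736]);
translate([1923, 492, 0]) cube([103, 103, 1736]);
translate([304, 492, 240]) cube([1619, 103, 81]);
translate([304, 492, 1556]) cube([1619, 103, 81]);
translate([446, 595, 40]) cube([104, 23, 1596]);
translate([692, 595, 40]) cube([104, 23, 1596]);
translate([938, 595, 40]) cube([104, 23, 1596]);
translate([1184, 595, 40]) cube([104, 23, 1596]);
translate([1430, 595, 40]) cube([104, 23, 1596]);
translate([1676, 595, 40]) cube([104, 23, 1596]);


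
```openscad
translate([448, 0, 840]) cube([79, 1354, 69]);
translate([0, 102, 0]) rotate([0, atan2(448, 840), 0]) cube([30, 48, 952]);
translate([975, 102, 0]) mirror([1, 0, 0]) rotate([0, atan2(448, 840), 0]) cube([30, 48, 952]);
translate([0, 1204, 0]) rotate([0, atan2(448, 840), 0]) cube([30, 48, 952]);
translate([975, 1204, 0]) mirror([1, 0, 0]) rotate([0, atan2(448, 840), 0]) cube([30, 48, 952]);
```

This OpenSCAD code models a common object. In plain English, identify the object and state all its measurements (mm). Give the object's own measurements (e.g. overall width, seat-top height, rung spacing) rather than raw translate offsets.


A sawhorse. A 79×1354×69 mm beam (x, y, z) sits on two A-frame leg pairs. Each pair is two raked legs of 30×48 mm section (48 mm along y) splaying symmetrically in x. Each leg rises 840 mm vertically over 448 mm of horizontal reach and is 952 mm long along its own axis. Every leg's outer bottom edge rests on the floor and its outer top edge meets a bottom edge of the beam — the left legs (tilting toward +x) meet the beam's −x bottom edge, the right legs (their mirror images, tilting toward −x) meet its +x bottom edge — so the leg tops tuck under the beam, the beam's underside is 840 mm above the floor, and the feet are 975 mm apart outside-to-outside with the beam centred between them. The two leg pairs are set in 102 mm from either end of the beam.


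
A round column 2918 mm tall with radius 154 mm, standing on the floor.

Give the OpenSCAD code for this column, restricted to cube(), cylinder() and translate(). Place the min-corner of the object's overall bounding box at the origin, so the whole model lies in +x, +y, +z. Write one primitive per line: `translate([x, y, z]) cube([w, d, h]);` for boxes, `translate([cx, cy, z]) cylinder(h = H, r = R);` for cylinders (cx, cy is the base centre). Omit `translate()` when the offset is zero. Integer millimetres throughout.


translate([154, 154, 0]) cylinder(h = 2918, r = 154);


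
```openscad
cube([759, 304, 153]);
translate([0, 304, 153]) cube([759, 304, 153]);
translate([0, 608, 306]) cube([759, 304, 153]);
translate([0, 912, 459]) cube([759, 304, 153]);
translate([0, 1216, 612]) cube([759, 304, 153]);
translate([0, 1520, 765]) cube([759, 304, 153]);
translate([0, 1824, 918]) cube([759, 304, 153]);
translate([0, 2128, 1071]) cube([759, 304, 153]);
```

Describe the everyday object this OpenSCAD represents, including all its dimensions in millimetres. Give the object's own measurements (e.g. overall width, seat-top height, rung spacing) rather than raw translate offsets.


A straight staircase of 8 solid steps. Each step is 759 mm wide (x), 304 mm deep (y, the going) and 153 mm tall (the rise). The first step rests on the floor; each subsequent step sits one going further in +y and one rise higher in +z, directly behind and above the previous step with no overlap.


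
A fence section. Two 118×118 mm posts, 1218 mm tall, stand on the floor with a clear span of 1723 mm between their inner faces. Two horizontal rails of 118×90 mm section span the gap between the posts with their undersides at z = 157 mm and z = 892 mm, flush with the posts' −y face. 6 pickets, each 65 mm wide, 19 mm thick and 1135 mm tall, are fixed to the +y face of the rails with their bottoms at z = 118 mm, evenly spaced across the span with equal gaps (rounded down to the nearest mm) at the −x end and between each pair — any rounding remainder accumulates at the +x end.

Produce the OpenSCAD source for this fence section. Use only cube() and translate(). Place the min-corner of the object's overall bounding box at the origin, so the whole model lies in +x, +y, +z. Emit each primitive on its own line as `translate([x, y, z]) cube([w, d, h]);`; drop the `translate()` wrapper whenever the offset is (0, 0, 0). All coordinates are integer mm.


cube([118, 118, 1218]);
translate([1841, 0, 0]) cube([118, 118, 1218]);
translate([118, 0, 157]) cube([1723, 118, 90]);
translate([118, 0, 892]) cube([1723, 118, 90]);
translate([308, 118, 118]) cube([65, 19, 1135]);
translate([563, 118, 118]) cube([65, 19, 1135]);
translate([818, 118, 118]) cube([65, 19, 1135]);
translate([1073, 118, 118]) cube([65, 19, 1135]);
translate([1328, 118, 118]) cube([65, 19, 1135]);
translate([1583, 118, 118]) cube([65, 19, 1135]);


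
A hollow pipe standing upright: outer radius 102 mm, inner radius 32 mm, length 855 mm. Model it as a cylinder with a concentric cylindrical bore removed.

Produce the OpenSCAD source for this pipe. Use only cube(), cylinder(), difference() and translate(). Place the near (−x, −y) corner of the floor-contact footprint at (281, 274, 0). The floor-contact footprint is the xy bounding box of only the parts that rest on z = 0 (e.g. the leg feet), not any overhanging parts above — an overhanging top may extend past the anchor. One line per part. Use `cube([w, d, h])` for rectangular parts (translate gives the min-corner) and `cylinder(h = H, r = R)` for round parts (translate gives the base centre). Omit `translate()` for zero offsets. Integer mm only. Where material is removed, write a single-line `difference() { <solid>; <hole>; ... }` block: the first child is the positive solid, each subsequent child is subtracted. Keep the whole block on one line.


difference() { translate([383, 376, 0]) cylinder(h = 855, r = 102); translate([383, 376, 0]) cylinder(h = 855, r = 32); }


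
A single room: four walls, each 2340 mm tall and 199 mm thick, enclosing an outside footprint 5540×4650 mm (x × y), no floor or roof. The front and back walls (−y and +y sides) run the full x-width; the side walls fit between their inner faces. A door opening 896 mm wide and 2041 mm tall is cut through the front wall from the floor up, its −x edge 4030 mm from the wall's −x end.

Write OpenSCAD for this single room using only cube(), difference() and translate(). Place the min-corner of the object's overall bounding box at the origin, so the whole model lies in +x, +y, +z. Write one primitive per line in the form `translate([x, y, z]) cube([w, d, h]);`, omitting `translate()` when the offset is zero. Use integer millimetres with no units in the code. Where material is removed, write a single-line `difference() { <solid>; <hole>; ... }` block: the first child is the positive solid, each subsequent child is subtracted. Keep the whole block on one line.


difference() { cube([5540, 199, 2340]); translate([4030, 0, 0]) cube([896, 199, 2041]); }
translate([0, 4451, 0]) cube([5540, 199, 2340]);
translate([0, 199, 0]) cube([199, 4252, 2340]);
translate([5341, 199, 0]) cube([199, 4252, 2340]);


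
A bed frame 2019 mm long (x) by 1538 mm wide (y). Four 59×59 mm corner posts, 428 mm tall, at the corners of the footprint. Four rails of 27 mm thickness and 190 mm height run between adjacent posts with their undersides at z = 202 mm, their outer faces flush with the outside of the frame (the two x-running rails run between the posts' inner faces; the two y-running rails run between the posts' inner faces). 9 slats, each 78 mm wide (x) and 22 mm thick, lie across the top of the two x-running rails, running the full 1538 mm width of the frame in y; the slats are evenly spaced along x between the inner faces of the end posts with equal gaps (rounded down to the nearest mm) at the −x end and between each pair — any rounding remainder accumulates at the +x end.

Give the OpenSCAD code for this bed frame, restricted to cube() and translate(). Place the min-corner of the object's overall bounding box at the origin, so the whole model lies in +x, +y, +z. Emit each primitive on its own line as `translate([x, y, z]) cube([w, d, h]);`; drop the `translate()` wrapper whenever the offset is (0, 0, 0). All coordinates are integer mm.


cube([59, 59, 428]);
translate([0, 1479, 0]) cube([59, 59, 428]);
translate([1960, 0, 0]) cube([59, 59, 428]);
translate([1960, 1479, 0]) cube([59, 59, 428]);
translate([59, 0, 202]) cube([1901, 27, 190]);
translate([59, 1511, 202]) cube([1901, 27, 190]);
translate([0, 59, 202]) cube([27, 1420, 190]);
translate([1992, 59, 202]) cube([27, 1420, 190]);
translate([178, 0, 392]) cube([78, 1538, 22]);
translate([375, 0, 392]) cube([78, 1538, 22]);
translate([572, 0, 392]) cube([78, 1538, 22]);
translate([769, 0, 392]) cube([78, 1538, 22]);
translate([966, 0, 392]) cube([78, 1538, 22]);
translate([1163, 0, 392]) cube([78, 1538, 22]);
translate([1360, 0, 392]) cube([78, 1538, 22]);
translate([1557, 0, 392]) cube([78, 1538, 22]);
translate([1754, 0, 392]) cube([78, 1538, 22]);


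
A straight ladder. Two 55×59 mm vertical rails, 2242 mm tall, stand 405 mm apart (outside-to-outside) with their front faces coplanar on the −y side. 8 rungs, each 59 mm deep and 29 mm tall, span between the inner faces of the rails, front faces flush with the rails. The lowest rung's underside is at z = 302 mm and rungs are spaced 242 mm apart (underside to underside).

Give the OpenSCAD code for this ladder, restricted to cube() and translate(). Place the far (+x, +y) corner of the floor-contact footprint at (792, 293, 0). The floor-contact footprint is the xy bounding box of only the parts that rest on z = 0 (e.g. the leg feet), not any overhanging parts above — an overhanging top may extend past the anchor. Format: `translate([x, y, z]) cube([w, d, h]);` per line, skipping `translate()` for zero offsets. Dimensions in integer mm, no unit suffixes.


// rung span = 405 - 2*55 = 295
// rung[k] z = 302 + k*242
translate([387, 234, 0]) cube([55, 59, 2242]);
translate([737, 234, 0]) cube([55, 59, 2242]);
translate([442, 234, 302]) cube([295, 59, 29]);
translate([442, 234, 544]) cube([295, 59, 29]);
translate([442, 234, 786]) cube([295, 59, 29]);
translate([442, 234, 1028]) cube([295, 59, 29]);
translate([442, 234, 1270]) cube([295, 59, 29]);
translate([442, 234, 1512]) cube([295, 59, 29]);
translate([442, 234, 1754]) cube([295, 59, 29]);
translate([442, 234, 1996]) cube([295, 59, 29]);


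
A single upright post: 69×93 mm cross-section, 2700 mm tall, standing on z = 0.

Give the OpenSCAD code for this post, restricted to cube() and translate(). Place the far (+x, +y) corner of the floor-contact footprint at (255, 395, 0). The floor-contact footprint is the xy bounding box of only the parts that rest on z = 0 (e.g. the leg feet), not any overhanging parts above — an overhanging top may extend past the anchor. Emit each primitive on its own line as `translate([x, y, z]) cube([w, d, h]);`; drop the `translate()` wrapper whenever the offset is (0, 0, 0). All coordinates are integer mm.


translate([186, 302, 0]) cube([69, 93, 2700]);


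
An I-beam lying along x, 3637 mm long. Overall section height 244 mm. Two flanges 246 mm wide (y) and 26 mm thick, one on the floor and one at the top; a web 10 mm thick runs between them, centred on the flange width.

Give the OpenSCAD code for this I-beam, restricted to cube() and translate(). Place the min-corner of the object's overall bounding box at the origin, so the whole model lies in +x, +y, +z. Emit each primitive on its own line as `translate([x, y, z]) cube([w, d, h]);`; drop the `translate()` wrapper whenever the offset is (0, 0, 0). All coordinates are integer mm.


cube([3637, 246, 26]);
translate([0, 118, 26]) cube([3637, 10, 192]);
translate([0, 0, 218]) cube([3637, 246, 26]);


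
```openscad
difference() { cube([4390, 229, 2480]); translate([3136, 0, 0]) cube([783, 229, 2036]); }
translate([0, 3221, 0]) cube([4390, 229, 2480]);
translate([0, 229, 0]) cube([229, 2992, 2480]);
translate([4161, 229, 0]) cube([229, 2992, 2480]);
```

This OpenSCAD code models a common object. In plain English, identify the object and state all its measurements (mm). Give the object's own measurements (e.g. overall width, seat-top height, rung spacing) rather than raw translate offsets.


A single room: four walls, each 2480 mm tall and 229 mm thick, enclosing an outside footprint 4390×3450 mm (x × y), no floor or roof. The front and back walls (−y and +y sides) run the full x-width; the side walls fit between their inner faces. A door opening 783 mm wide and 2036 mm tall is cut through the front wall from the floor up, its −x edge 3136 mm from the wall's −x end.


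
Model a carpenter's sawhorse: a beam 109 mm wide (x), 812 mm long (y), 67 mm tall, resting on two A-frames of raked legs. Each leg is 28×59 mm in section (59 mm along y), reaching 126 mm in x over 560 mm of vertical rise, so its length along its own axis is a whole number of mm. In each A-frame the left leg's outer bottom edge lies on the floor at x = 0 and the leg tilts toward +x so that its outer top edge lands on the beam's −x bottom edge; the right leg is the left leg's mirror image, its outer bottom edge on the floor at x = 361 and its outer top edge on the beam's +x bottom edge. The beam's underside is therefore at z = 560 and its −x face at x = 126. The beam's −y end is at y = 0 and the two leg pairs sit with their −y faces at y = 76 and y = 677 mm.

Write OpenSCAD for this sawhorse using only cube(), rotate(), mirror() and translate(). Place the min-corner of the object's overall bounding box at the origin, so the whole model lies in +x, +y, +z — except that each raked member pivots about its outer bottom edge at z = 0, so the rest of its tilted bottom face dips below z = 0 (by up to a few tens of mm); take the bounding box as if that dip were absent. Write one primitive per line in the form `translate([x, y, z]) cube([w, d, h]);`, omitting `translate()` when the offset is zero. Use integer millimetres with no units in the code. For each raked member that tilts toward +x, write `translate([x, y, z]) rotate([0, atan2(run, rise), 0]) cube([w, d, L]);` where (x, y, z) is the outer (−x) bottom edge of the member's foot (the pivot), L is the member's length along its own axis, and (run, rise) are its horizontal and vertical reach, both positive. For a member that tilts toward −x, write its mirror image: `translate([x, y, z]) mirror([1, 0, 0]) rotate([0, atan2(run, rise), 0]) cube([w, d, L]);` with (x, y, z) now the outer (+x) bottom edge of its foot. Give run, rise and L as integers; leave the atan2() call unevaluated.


translate([126, 0, 560]) cube([109, 812, 67]);
translate([0, 76, 0]) rotate([0, atan2(126, 560), 0]) cube([28, 59, 574]);
translate([361, 76, 0]) mirror([1, 0, 0]) rotate([0, atan2(126, 560), 0]) cube([28, 59, 574]);
translate([0, 677, 0]) rotate([0, atan2(126, 560), 0]) cube([28, 59, 574]);
translate([361, 677, 0]) mirror([1, 0, 0]) rotate([0, atan2(126, 560), 0]) cube([28, 59, 574]);


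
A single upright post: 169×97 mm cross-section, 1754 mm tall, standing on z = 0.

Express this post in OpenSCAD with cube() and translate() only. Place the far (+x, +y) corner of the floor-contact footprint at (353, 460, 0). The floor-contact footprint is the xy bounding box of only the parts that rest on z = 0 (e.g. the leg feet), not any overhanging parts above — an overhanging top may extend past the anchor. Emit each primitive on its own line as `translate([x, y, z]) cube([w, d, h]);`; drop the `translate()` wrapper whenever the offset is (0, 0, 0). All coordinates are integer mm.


translate([184, 363, 0]) cube([169, 97, 1754]);


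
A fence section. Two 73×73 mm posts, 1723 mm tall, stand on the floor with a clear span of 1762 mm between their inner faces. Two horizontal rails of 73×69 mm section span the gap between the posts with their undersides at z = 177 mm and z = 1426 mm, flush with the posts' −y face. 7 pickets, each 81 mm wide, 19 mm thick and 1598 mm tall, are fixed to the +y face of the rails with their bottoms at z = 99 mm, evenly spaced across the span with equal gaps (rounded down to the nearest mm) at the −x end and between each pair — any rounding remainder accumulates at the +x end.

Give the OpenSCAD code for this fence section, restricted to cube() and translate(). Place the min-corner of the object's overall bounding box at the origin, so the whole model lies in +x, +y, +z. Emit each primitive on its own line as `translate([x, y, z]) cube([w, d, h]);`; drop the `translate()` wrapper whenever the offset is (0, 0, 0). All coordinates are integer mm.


cube([73, 73, 1723]);
translate([1835, 0, 0]) cube([73, 73, 1723]);
translate([73, 0, 177]) cube([1762, 73, 69]);
translate([73, 0, 1426]) cube([1762, 73, 69]);
translate([222, 73, 99]) cube([81, 19, 1598]);
translate([452, 73, 99]) cube([81, 19, 1598]);
translate([682, 73, 99]) cube([81, 19, 1598]);
translate([912, 73, 99]) cube([81, 19, 1598]);
translate([1142, 73, 99]) cube([81, 19, 1598]);
translate([1372, 73, 99]) cube([81, 19, 1598]);
translate([1602, 73, 99]) cube([81, 19, 1598]);


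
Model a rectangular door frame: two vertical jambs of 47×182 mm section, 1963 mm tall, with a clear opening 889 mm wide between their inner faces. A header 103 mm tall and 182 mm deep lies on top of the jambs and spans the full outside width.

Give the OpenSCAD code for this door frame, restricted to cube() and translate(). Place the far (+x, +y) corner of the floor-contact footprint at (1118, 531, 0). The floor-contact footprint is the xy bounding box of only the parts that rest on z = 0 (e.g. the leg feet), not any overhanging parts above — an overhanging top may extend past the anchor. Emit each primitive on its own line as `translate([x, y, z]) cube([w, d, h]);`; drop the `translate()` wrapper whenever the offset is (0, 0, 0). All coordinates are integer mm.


translate([135, 349, 0]) cube([47, 182, 1963]);
translate([1071, 349, 0]) cube([47, 182, 1963]);
translate([135, 349, 1963]) cube([983, 182, 103]);


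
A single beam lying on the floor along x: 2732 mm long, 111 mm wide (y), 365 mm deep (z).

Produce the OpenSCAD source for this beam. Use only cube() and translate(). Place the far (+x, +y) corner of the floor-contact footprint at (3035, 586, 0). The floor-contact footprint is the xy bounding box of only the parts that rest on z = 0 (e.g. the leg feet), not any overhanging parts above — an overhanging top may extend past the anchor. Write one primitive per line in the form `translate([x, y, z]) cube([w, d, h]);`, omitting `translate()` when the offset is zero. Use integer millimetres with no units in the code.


translate([303, 475, 0]) cube([2732, 111, 365]);


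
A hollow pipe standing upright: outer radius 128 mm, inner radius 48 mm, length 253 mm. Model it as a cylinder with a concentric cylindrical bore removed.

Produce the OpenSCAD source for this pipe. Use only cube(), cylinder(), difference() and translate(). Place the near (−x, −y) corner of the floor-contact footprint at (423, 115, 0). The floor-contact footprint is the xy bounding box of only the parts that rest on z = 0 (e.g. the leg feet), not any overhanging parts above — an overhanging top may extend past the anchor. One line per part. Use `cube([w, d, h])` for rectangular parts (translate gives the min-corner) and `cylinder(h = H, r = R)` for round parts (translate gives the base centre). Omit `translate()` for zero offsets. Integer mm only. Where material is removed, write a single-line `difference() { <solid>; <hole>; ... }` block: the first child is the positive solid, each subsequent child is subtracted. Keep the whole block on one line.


difference() { translate([551, 243, 0]) cylinder(h = 253, r = 128); translate([551, 243, 0]) cylinder(h = 253, r = 48); }


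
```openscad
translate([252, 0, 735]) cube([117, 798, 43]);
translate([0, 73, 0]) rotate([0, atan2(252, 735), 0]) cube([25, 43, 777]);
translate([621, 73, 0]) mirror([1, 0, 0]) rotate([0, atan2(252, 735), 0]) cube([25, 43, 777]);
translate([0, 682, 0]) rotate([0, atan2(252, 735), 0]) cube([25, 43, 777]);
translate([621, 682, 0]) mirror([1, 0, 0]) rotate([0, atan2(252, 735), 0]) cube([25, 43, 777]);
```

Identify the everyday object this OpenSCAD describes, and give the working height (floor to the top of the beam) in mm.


A sawhorse. The overall height is 778 mm.

A beam across two mirrored pairs of raked legs — a sawhorse. The beam's underside is at z = 735 (matching the legs' vertical rise in atan2(252, 735)) and the beam is 43 mm tall, so its top is at 735 + 43 = 778 mm. The raked legs top out at the beam's underside, so that is the highest point.


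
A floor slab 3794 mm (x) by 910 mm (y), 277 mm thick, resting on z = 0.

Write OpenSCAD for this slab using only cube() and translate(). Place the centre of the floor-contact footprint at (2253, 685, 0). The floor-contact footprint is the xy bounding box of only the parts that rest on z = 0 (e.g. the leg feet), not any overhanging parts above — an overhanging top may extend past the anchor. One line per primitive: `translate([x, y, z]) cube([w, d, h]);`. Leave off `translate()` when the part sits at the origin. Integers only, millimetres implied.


translate([356, 230, 0]) cube([3794, 910, 277]);


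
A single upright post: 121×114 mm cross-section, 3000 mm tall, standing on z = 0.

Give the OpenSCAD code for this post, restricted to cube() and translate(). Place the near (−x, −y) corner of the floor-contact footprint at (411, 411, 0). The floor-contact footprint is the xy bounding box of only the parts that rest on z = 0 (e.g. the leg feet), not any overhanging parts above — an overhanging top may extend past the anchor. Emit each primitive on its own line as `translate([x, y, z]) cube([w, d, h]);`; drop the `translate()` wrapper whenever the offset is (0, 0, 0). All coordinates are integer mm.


translate([411, 411, 0]) cube([121, 114, 3000]);


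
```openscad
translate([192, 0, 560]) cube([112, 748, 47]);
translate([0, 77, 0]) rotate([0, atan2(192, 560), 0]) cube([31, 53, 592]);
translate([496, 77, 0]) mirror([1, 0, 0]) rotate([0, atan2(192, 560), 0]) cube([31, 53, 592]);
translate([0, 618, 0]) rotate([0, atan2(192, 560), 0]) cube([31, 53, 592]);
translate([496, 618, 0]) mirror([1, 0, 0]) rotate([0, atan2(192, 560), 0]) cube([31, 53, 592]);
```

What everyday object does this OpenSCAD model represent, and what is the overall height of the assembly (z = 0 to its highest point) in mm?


A sawhorse. The overall height is 607 mm.

A beam across two mirrored pairs of raked legs — a sawhorse. The beam's underside is at z = 560 (matching the legs' vertical rise in atan2(192, 560)) and the beam is 47 mm tall, so its top is at 560 + 47 = 607 mm. The raked legs top out at the beam's underside, so that is the highest point.


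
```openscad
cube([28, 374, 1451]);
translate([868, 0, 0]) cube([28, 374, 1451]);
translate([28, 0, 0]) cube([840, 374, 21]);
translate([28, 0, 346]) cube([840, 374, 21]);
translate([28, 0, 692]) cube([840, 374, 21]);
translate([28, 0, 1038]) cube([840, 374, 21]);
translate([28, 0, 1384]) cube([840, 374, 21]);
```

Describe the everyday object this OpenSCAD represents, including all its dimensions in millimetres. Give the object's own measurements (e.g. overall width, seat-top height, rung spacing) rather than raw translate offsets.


An open bookshelf. Two side panels, each 28 mm thick, 374 mm deep and 1451 mm tall, stand 896 mm apart (outside-to-outside). Between them sit 5 shelves, each 21 mm thick and 374 mm deep, spanning the full gap between the sides. The bottom shelf rests on the floor (its underside at z = 0) and the clear gap between one shelf's top and the next shelf's underside is 325 mm.
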